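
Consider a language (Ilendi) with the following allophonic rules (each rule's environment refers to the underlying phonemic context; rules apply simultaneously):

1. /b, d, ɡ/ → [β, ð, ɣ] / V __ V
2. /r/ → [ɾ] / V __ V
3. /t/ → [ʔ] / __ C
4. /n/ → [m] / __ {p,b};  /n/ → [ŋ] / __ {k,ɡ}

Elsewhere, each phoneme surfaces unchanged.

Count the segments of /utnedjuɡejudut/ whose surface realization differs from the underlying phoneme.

Segments that undergo a rule: /t/ → [ʔ] (rule 3); /ɡ/ → [ɣ] (rule 1); /d/ → [ð] (rule 1).
All other segments surface unchanged.

3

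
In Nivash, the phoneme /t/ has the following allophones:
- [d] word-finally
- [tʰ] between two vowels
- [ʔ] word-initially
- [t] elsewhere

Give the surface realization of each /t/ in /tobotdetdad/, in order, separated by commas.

Occurrence 1 (position 1): word-initially → [ʔ].
Occurrence 2 (position 5): no conditioning environment matches → elsewhere allophone [t].
Occurrence 3 (position 8): no conditioning environment matches → elsewhere allophone [t].

[ʔ], [t], [t]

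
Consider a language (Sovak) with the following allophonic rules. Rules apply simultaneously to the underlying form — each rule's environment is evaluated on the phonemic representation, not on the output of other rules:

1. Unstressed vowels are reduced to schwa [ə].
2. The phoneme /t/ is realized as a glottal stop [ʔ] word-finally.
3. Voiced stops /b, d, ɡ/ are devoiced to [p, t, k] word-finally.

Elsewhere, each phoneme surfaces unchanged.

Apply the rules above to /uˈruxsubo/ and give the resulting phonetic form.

/u/ (word-initial): in an unstressed syllable, so rule 1 applies → [ə].
/r/ stays [r].
/u/ (between /r/ and /x/) is in the target of rule 1 but the environment (in an unstressed syllable) is not met → [u].
/x/ — not in any rule's target class → [x].
/s/ (between /x/ and /u/): no rule targets it → [s].
Rule 1 applies to /u/ (between /s/ and /b/: in an unstressed syllable) → [ə].
/b/ (between /u/ and /o/) fails the environment for rule 3, so it stays [b].
/o/ (word-final): in an unstressed syllable, so rule 1 applies → [ə].

[əˈruxsəbə]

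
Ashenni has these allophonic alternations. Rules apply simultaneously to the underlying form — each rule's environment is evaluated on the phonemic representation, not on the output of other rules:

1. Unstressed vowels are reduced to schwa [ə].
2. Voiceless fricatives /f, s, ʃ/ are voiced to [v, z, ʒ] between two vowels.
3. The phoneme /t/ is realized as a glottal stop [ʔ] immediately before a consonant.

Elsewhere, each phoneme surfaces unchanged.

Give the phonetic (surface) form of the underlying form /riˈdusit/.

/r/ (word-initial): no rule targets it → [r].
/i/ (between /r/ and /d/): in an unstressed syllable, so rule 1 applies → [ə].
/d/ (between /i/ and /u/) is unaffected → [d].
/u/ (between /d/ and /s/): rule 1 targets it, but not in an unstressed syllable → unchanged [u].
/s/ meets the environment for rule 2 (between two vowels) → [z].
/i/ — between /s/ and /t/, in an unstressed syllable — surfaces as [ə] (rule 1).
/t/ (word-final): rule 3 targets it, but not immediately before a consonant → unchanged [t].

[rəˈduzət]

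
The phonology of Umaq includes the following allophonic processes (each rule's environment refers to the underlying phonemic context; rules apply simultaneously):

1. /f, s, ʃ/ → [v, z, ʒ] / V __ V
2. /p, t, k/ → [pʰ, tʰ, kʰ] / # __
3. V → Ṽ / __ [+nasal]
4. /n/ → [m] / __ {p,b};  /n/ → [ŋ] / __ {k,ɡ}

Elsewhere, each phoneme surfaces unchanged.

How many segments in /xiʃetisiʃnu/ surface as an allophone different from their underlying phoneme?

2

Segments that undergo a rule: /ʃ/ → [ʒ] (rule 1); /s/ → [z] (rule 1).
All other segments surface unchanged.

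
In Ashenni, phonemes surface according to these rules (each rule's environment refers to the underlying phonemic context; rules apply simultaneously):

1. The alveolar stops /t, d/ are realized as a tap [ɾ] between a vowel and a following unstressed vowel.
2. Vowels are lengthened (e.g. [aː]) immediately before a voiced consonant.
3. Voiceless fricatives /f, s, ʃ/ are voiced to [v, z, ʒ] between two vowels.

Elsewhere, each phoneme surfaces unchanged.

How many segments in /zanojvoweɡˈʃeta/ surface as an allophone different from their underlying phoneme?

5

Segments that undergo a rule: /a/ → [aː] (rule 2); /o/ → [oː] (rule 2); /o/ → [oː] (rule 2); /e/ → [eː] (rule 2); /t/ → [ɾ] (rule 1).
All other segments surface unchanged.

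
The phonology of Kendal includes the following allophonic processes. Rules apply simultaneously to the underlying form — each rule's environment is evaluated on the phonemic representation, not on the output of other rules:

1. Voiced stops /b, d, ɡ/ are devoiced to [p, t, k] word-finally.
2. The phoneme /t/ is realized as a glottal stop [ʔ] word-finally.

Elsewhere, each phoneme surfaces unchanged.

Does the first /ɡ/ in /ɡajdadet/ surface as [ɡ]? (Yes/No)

Yes

/ɡ/ (word-initial) fails the environment for rule 1, so it stays [ɡ].
The actual realization is [ɡ], which matches [ɡ].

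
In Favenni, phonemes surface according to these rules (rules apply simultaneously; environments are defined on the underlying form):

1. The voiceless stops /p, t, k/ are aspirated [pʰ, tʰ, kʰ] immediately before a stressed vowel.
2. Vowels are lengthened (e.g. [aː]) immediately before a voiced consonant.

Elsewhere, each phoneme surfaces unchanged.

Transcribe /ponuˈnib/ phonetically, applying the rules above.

[poːnuːˈniːb]

/p/ (word-initial) is in the target of rule 1 but the environment (immediately before a stressed vowel) is not met → [p].
/o/ (between /p/ and /n/) occurs before a voiced consonant → [oː] by rule 2.
/n/ stays [n].
/u/ (between /n/ and /n/) occurs before a voiced consonant → [uː] by rule 2.
/n/ — not in any rule's target class → [n].
/i/ meets the environment for rule 2 (before a voiced consonant) → [iː].
/b/ — not in any rule's target class → [b].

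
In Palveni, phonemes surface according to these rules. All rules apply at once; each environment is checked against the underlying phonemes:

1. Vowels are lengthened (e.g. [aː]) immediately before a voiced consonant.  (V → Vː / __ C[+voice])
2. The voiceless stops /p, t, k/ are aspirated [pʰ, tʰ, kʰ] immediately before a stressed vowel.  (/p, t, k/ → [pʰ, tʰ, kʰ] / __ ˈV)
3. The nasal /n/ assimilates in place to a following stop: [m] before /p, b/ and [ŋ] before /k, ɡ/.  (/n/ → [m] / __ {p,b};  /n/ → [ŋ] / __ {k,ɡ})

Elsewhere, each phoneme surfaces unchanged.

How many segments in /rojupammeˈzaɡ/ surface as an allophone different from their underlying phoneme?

Segments that undergo a rule: /o/ → [oː] (rule 1); /a/ → [aː] (rule 1); /e/ → [eː] (rule 1); /a/ → [aː] (rule 1).
All other segments surface unchanged.

4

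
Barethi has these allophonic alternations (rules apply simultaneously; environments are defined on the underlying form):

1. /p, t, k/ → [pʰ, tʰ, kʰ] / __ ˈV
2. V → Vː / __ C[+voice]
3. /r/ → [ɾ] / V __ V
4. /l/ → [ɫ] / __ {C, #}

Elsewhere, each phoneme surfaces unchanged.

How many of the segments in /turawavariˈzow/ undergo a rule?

Segments that undergo a rule: /u/ → [uː] (rule 2); /r/ → [ɾ] (rule 3); /a/ → [aː] (rule 2); /a/ → [aː] (rule 2); /a/ → [aː] (rule 2); /r/ → [ɾ] (rule 3); /i/ → [iː] (rule 2); /o/ → [oː] (rule 2).
All other segments surface unchanged.

8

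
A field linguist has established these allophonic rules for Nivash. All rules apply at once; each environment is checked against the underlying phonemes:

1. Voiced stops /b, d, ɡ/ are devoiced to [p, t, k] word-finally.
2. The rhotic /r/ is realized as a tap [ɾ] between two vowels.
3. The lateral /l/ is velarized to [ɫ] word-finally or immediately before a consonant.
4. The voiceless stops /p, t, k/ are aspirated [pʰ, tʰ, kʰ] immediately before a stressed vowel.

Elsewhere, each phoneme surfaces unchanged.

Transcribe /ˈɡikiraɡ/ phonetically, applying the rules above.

[ˈɡikiɾak]

/ɡ/ (word-initial) is in the target of rule 1 but the environment (word-finally) is not met → [ɡ].
/i/ (between /ɡ/ and /k/): no rule targets it → [i].
/k/ (between /i/ and /i/) is in the target of rule 4 but the environment (immediately before a stressed vowel) is not met → [k].
/i/ (between /k/ and /r/) is unaffected → [i].
/r/ (between /i/ and /a/) occurs between two vowels → [ɾ] by rule 2.
/a/ — not in any rule's target class → [a].
/ɡ/ (word-final) occurs word-finally → [k] by rule 1.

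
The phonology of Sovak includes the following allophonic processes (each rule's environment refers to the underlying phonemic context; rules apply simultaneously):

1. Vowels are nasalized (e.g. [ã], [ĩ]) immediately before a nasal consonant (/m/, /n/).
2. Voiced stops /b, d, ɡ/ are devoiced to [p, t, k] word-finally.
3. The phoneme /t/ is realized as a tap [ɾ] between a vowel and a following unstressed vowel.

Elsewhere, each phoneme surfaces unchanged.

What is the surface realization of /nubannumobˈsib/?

[nubãnnũmobˈsip]

/u/ (between /n/ and /b/): rule 1 targets it, but not before a nasal consonant → unchanged [u].
/b/ (between /u/ and /a/) fails the environment for rule 2, so it stays [b].
/a/ (between /b/ and /n/): before a nasal consonant, so rule 1 applies → [ã].
/u/ (between /n/ and /m/) occurs before a nasal consonant → [ũ] by rule 1.
/o/ (between /m/ and /b/) is in the target of rule 1 but the environment (before a nasal consonant) is not met → [o].
/b/ (between /o/ and /s/): rule 2 targets it, but not word-finally → unchanged [b].
/i/ (between /s/ and /b/) fails the environment for rule 1, so it stays [i].
/b/ — word-final, word-finally — surfaces as [p] (rule 2).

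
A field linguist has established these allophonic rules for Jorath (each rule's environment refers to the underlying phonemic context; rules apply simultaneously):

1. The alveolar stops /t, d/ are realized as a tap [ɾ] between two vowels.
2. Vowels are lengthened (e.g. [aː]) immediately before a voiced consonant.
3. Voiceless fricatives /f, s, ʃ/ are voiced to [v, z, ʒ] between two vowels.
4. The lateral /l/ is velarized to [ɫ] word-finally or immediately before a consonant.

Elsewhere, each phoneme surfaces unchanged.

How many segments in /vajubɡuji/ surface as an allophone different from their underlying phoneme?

3

Segments that undergo a rule: /a/ → [aː] (rule 2); /u/ → [uː] (rule 2); /u/ → [uː] (rule 2).
All other segments surface unchanged.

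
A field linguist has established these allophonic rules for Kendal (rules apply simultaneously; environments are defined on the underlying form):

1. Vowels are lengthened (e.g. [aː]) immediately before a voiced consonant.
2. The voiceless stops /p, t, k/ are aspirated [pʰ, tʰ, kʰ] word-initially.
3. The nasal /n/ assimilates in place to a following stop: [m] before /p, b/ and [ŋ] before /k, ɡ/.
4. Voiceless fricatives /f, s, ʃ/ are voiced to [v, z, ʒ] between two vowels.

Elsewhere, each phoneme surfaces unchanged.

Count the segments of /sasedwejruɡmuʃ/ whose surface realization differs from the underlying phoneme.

Segments that undergo a rule: /s/ → [z] (rule 4); /e/ → [eː] (rule 1); /e/ → [eː] (rule 1); /u/ → [uː] (rule 1).
All other segments surface unchanged.

4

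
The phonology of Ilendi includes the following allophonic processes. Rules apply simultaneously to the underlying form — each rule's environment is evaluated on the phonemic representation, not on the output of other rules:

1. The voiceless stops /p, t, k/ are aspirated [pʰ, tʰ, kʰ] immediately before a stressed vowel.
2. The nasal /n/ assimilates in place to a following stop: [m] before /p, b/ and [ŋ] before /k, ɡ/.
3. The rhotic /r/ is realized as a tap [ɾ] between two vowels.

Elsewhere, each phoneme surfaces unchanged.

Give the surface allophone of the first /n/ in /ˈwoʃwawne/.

[n]

/n/ (between /w/ and /e/): rule 2 targets it, but not before a labial or velar stop → unchanged [n].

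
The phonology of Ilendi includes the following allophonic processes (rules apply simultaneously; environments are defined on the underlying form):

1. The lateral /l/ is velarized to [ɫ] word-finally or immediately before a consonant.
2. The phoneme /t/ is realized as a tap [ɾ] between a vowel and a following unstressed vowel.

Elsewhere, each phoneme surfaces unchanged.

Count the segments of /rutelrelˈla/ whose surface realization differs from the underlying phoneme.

3

Segments that undergo a rule: /t/ → [ɾ] (rule 2); /l/ → [ɫ] (rule 1); /l/ → [ɫ] (rule 1).
All other segments surface unchanged.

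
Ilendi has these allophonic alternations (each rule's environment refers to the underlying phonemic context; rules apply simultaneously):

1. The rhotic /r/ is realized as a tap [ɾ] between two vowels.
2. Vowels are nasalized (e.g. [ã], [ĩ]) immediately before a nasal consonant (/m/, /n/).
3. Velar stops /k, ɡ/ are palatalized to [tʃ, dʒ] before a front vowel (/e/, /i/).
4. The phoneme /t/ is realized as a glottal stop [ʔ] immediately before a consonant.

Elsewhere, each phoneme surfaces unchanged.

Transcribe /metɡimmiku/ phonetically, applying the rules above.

/e/ (between /m/ and /t/): rule 2 targets it, but not before a nasal consonant → unchanged [e].
/t/ — between /e/ and /ɡ/, immediately before a consonant — surfaces as [ʔ] (rule 4).
/ɡ/ meets the environment for rule 3 (before a front vowel) → [dʒ].
Rule 2 applies to /i/ (between /ɡ/ and /m/: before a nasal consonant) → [ĩ].
/i/ — between /m/ and /k/; rule 2 does not apply here → [i].
/k/ (between /i/ and /u/) fails the environment for rule 3, so it stays [k].
/u/ (word-final) fails the environment for rule 2, so it stays [u].

[meʔdʒĩmmiku]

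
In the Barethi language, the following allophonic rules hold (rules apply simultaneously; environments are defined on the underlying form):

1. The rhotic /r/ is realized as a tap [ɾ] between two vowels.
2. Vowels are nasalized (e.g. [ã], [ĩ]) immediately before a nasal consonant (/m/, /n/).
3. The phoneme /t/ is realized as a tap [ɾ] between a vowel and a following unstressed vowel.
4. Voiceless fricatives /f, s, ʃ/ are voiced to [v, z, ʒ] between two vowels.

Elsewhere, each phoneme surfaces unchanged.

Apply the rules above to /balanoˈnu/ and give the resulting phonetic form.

/b/ (word-initial) is unaffected → [b].
/a/ — between /b/ and /l/; rule 2 does not apply here → [a].
/l/ (between /a/ and /a/) is unaffected → [l].
/a/ meets the environment for rule 2 (before a nasal consonant) → [ã].
/n/ (between /a/ and /o/) is unaffected → [n].
Rule 2 applies to /o/ (between /n/ and /n/: before a nasal consonant) → [õ].
/n/ stays [n].
/u/ (word-final) is in the target of rule 2 but the environment (before a nasal consonant) is not met → [u].

[balãnõˈnu]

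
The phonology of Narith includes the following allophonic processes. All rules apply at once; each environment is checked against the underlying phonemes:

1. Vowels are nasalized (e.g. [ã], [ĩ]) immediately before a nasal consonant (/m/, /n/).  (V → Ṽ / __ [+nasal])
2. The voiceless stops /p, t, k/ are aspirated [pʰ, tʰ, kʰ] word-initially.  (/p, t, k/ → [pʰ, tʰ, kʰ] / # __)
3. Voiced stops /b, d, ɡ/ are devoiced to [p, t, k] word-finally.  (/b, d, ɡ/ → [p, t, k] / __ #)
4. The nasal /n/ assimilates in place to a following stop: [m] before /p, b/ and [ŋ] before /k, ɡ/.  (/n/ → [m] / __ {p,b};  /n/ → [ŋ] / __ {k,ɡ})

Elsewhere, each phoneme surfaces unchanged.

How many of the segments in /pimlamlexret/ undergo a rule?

Segments that undergo a rule: /p/ → [pʰ] (rule 2); /i/ → [ĩ] (rule 1); /a/ → [ã] (rule 1).
All other segments surface unchanged.

3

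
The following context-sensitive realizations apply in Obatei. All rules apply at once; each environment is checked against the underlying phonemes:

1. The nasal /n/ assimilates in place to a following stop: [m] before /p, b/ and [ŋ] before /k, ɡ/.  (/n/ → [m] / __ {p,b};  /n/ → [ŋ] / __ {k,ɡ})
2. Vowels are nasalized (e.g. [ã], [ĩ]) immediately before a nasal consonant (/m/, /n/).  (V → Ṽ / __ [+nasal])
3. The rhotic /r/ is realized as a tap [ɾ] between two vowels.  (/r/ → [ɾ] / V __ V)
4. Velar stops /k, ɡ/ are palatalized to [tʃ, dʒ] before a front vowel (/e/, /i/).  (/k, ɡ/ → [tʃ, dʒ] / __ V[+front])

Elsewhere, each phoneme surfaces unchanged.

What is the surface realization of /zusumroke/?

/z/ — not in any rule's target class → [z].
/u/ — between /z/ and /s/; rule 2 does not apply here → [u].
/s/ (between /u/ and /u/) is unaffected → [s].
/u/ (between /s/ and /m/): before a nasal consonant, so rule 2 applies → [ũ].
/m/ (between /u/ and /r/) is unaffected → [m].
/r/ (between /m/ and /o/) fails the environment for rule 3, so it stays [r].
/o/ (between /r/ and /k/) fails the environment for rule 2, so it stays [o].
/k/ (between /o/ and /e/): before a front vowel, so rule 4 applies → [tʃ].
/e/ — word-final; rule 2 does not apply here → [e].

[zusũmrotʃe]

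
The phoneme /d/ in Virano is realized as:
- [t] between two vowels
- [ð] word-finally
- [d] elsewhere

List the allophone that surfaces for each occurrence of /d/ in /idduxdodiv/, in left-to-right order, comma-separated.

Occurrence 1 (position 2): no conditioning environment matches → elsewhere allophone [d].
Occurrence 2 (position 3): no conditioning environment matches → elsewhere allophone [d].
Occurrence 3 (position 6): no conditioning environment matches → elsewhere allophone [d].
Occurrence 4 (position 8): between two vowels → [t].

[d], [d], [d], [t]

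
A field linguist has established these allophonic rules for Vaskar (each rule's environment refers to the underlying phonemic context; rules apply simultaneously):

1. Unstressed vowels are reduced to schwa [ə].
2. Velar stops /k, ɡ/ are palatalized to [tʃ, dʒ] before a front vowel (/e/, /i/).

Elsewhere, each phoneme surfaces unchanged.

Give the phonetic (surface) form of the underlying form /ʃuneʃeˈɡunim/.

[ʃənəʃəˈɡunəm]

/u/ meets the environment for rule 1 (in an unstressed syllable) → [ə].
/e/ meets the environment for rule 1 (in an unstressed syllable) → [ə].
/e/ (between /ʃ/ and /ɡ/) occurs in an unstressed syllable → [ə] by rule 1.
/ɡ/ (between /e/ and /u/): rule 2 targets it, but not before a front vowel → unchanged [ɡ].
/u/ (between /ɡ/ and /n/) fails the environment for rule 1, so it stays [u].
/i/ — between /n/ and /m/, in an unstressed syllable — surfaces as [ə] (rule 1).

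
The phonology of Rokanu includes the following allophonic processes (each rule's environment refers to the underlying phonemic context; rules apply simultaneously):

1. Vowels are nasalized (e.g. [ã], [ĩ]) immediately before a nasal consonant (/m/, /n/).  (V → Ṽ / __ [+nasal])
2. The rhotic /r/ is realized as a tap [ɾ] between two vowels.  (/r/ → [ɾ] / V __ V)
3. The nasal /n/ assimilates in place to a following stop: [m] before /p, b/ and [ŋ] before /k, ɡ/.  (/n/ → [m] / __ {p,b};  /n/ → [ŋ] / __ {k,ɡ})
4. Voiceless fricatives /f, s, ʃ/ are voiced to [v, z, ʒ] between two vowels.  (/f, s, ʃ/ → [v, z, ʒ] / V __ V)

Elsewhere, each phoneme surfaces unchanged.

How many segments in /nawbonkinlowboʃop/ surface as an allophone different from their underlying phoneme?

Segments that undergo a rule: /o/ → [õ] (rule 1); /n/ → [ŋ] (rule 3); /i/ → [ĩ] (rule 1); /ʃ/ → [ʒ] (rule 4).
All other segments surface unchanged.

4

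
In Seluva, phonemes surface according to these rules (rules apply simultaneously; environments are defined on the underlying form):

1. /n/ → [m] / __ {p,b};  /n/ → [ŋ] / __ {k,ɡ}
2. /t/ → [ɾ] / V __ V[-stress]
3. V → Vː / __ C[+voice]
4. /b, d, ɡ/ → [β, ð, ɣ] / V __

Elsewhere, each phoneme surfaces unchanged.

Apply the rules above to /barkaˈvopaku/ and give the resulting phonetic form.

[baːrkaːˈvopaku]

/b/ — word-initial; rule 4 does not apply here → [b].
/a/ — between /b/ and /r/, before a voiced consonant — surfaces as [aː] (rule 3).
/r/ (between /a/ and /k/) is unaffected → [r].
/k/ — not in any rule's target class → [k].
/a/ (between /k/ and /v/) occurs before a voiced consonant → [aː] by rule 3.
/v/ (between /a/ and /o/) is unaffected → [v].
/o/ (between /v/ and /p/): rule 3 targets it, but not before a voiced consonant → unchanged [o].
/p/ — not in any rule's target class → [p].
/a/ (between /p/ and /k/) is in the target of rule 3 but the environment (before a voiced consonant) is not met → [a].
/k/ — not in any rule's target class → [k].
/u/ (word-final) fails the environment for rule 3, so it stays [u].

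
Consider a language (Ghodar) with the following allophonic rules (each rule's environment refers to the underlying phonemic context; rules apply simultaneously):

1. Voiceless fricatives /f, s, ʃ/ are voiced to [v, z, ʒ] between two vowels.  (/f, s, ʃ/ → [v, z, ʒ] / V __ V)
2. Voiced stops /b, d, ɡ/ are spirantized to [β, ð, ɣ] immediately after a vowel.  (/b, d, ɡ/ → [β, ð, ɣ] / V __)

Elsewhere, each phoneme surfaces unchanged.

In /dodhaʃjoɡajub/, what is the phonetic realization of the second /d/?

[ð]

/d/ (between /o/ and /h/): immediately after a vowel, so rule 2 applies → [ð].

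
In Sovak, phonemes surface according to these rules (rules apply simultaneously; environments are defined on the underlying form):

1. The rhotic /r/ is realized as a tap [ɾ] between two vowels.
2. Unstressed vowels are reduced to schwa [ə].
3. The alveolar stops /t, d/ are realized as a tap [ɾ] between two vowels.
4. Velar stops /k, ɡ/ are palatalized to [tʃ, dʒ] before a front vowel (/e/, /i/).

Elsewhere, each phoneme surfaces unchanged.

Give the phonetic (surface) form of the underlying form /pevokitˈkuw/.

[pəvətʃətˈkuw]

/p/ (word-initial): no rule targets it → [p].
/e/ (between /p/ and /v/): in an unstressed syllable, so rule 2 applies → [ə].
/v/ — not in any rule's target class → [v].
Rule 2 applies to /o/ (between /v/ and /k/: in an unstressed syllable) → [ə].
/k/ — between /o/ and /i/, before a front vowel — surfaces as [tʃ] (rule 4).
/i/ (between /k/ and /t/): in an unstressed syllable, so rule 2 applies → [ə].
/t/ (between /i/ and /k/) fails the environment for rule 3, so it stays [t].
/k/ (between /t/ and /u/) fails the environment for rule 4, so it stays [k].
/u/ (between /k/ and /w/): rule 2 targets it, but not in an unstressed syllable → unchanged [u].
/w/ stays [w].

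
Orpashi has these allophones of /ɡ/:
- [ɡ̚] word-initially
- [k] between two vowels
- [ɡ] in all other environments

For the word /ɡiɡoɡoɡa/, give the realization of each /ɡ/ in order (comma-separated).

[ɡ̚], [k], [k], [k]

Occurrence 1 (position 1): word-initially → [ɡ̚].
Occurrence 2 (position 3): between two vowels → [k].
Occurrence 3 (position 5): between two vowels → [k].
Occurrence 4 (position 7): between two vowels → [k].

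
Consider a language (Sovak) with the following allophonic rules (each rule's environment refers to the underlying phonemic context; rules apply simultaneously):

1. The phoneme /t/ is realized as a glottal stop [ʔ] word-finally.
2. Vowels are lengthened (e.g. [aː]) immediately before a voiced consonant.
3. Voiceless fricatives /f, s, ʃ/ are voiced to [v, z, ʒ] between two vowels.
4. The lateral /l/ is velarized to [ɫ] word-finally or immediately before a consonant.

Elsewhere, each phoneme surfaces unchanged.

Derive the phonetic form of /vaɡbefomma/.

/v/ stays [v].
/a/ meets the environment for rule 2 (before a voiced consonant) → [aː].
/ɡ/ (between /a/ and /b/) is unaffected → [ɡ].
/b/ (between /ɡ/ and /e/): no rule targets it → [b].
/e/ (between /b/ and /f/) fails the environment for rule 2, so it stays [e].
/f/ (between /e/ and /o/): between two vowels, so rule 3 applies → [v].
/o/ (between /f/ and /m/) occurs before a voiced consonant → [oː] by rule 2.
/m/ stays [m].
/m/ (between /m/ and /a/) is unaffected → [m].
/a/ — word-final; rule 2 does not apply here → [a].

[vaːɡbevoːmma]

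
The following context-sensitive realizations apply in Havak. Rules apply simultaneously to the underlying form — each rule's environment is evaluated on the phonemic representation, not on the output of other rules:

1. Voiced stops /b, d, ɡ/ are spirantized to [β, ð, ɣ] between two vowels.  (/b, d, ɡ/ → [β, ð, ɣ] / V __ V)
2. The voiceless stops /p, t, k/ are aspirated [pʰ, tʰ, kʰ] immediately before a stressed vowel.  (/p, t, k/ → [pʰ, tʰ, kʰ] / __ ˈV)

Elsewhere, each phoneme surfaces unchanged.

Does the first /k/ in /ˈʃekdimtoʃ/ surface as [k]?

/k/ (between /e/ and /d/) fails the environment for rule 2, so it stays [k].
The actual realization is [k], which matches [k].

Yes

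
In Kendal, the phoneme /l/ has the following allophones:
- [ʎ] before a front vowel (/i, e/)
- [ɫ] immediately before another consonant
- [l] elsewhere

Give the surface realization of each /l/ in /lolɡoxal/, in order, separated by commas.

[l], [ɫ], [l]

Occurrence 1 (position 1): no conditioning environment matches → elsewhere allophone [l].
Occurrence 2 (position 3): immediately before another consonant → [ɫ].
Occurrence 3 (position 8): no conditioning environment matches → elsewhere allophone [l].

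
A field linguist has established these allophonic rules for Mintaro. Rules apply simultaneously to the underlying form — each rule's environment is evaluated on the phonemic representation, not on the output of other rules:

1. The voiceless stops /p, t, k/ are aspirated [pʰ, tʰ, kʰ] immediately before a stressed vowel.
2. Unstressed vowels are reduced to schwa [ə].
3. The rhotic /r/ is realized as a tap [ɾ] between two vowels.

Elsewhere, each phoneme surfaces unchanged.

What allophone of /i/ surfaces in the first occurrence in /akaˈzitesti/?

/i/ (between /z/ and /t/) is in the target of rule 2 but the environment (in an unstressed syllable) is not met → [i].

[i]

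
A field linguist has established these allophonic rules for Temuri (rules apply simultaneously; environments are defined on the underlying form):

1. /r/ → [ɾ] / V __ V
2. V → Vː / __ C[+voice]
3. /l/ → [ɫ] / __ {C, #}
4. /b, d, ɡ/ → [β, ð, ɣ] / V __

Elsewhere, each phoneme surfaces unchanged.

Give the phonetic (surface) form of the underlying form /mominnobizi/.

[moːmiːnnoːβiːzi]

/m/ stays [m].
/o/ (between /m/ and /m/): before a voiced consonant, so rule 2 applies → [oː].
/m/ stays [m].
/i/ (between /m/ and /n/): before a voiced consonant, so rule 2 applies → [iː].
/n/ — not in any rule's target class → [n].
/n/ (between /n/ and /o/) is unaffected → [n].
/o/ (between /n/ and /b/) occurs before a voiced consonant → [oː] by rule 2.
/b/ meets the environment for rule 4 (immediately after a vowel) → [β].
/i/ (between /b/ and /z/): before a voiced consonant, so rule 2 applies → [iː].
/z/ — not in any rule's target class → [z].
/i/ (word-final) fails the environment for rule 2, so it stays [i].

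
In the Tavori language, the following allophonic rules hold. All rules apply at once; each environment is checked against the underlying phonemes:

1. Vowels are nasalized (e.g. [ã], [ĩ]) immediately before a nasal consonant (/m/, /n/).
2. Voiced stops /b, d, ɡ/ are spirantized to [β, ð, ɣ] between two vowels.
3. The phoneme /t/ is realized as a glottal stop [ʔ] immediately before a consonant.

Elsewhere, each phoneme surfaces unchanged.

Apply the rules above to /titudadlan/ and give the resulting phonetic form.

[tituðadlãn]

/t/ (word-initial) is in the target of rule 3 but the environment (immediately before a consonant) is not met → [t].
/i/ (between /t/ and /t/) is in the target of rule 1 but the environment (before a nasal consonant) is not met → [i].
/t/ (between /i/ and /u/) fails the environment for rule 3, so it stays [t].
/u/ (between /t/ and /d/) fails the environment for rule 1, so it stays [u].
/d/ — between /u/ and /a/, between two vowels — surfaces as [ð] (rule 2).
/a/ (between /d/ and /d/) fails the environment for rule 1, so it stays [a].
/d/ (between /a/ and /l/) is in the target of rule 2 but the environment (between two vowels) is not met → [d].
/l/ stays [l].
/a/ meets the environment for rule 1 (before a nasal consonant) → [ã].
/n/ (word-final): no rule targets it → [n].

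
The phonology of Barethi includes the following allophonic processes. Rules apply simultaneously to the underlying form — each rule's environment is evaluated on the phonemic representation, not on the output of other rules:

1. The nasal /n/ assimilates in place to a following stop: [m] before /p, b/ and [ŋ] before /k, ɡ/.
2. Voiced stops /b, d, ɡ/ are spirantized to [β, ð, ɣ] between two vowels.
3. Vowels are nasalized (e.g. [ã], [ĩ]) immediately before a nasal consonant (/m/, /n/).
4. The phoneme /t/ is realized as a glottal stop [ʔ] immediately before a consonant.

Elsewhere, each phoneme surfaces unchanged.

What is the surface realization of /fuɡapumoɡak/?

[fuɣapũmoɣak]

/f/ stays [f].
/u/ (between /f/ and /ɡ/) is in the target of rule 3 but the environment (before a nasal consonant) is not met → [u].
/ɡ/ (between /u/ and /a/): between two vowels, so rule 2 applies → [ɣ].
/a/ (between /ɡ/ and /p/) fails the environment for rule 3, so it stays [a].
/p/ — not in any rule's target class → [p].
/u/ (between /p/ and /m/) occurs before a nasal consonant → [ũ] by rule 3.
/m/ (between /u/ and /o/) is unaffected → [m].
/o/ — between /m/ and /ɡ/; rule 3 does not apply here → [o].
/ɡ/ (between /o/ and /a/) occurs between two vowels → [ɣ] by rule 2.
/a/ — between /ɡ/ and /k/; rule 3 does not apply here → [a].
/k/ (word-final) is unaffected → [k].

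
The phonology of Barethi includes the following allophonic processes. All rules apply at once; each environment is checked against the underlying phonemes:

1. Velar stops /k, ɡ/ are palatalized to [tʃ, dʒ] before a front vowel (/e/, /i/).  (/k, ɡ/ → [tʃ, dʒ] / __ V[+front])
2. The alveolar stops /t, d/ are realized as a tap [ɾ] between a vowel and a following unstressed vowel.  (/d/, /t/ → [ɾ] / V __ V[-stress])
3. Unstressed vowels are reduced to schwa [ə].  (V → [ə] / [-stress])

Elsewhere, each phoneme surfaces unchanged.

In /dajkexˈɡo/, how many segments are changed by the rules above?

3

Segments that undergo a rule: /a/ → [ə] (rule 3); /k/ → [tʃ] (rule 1); /e/ → [ə] (rule 3).
All other segments surface unchanged.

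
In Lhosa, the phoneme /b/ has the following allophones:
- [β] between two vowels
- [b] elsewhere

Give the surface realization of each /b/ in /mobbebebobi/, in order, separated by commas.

Occurrence 1 (position 3): no conditioning environment matches → elsewhere allophone [b].
Occurrence 2 (position 4): no conditioning environment matches → elsewhere allophone [b].
Occurrence 3 (position 6): between two vowels → [β].
Occurrence 4 (position 8): between two vowels → [β].
Occurrence 5 (position 10): between two vowels → [β].

[b], [b], [β], [β], [β]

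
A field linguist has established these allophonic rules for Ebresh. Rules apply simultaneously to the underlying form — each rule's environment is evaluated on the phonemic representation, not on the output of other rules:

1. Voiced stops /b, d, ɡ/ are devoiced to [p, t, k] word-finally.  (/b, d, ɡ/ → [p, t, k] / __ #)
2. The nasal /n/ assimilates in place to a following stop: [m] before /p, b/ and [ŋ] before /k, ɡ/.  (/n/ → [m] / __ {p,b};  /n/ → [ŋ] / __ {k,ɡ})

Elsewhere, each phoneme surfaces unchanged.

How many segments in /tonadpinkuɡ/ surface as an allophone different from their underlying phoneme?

2

Segments that undergo a rule: /n/ → [ŋ] (rule 2); /ɡ/ → [k] (rule 1).
All other segments surface unchanged.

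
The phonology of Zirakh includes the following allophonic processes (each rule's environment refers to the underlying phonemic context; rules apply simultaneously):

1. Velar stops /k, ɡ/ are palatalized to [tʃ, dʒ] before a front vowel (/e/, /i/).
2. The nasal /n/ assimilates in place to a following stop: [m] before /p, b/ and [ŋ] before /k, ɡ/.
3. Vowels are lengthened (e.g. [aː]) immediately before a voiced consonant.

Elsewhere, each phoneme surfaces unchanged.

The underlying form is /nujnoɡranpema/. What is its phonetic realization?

[nuːjnoːɡraːmpeːma]

/n/ (word-initial) is in the target of rule 2 but the environment (before a labial or velar stop) is not met → [n].
/u/ — between /n/ and /j/, before a voiced consonant — surfaces as [uː] (rule 3).
/j/ (between /u/ and /n/) is unaffected → [j].
/n/ — between /j/ and /o/; rule 2 does not apply here → [n].
/o/ meets the environment for rule 3 (before a voiced consonant) → [oː].
/ɡ/ — between /o/ and /r/; rule 1 does not apply here → [ɡ].
/r/ — not in any rule's target class → [r].
/a/ (between /r/ and /n/): before a voiced consonant, so rule 3 applies → [aː].
/n/ (between /a/ and /p/): before a labial or velar stop, so rule 2 applies → [m].
/p/ (between /n/ and /e/) is unaffected → [p].
/e/ — between /p/ and /m/, before a voiced consonant — surfaces as [eː] (rule 3).
/m/ (between /e/ and /a/): no rule targets it → [m].
/a/ — word-final; rule 3 does not apply here → [a].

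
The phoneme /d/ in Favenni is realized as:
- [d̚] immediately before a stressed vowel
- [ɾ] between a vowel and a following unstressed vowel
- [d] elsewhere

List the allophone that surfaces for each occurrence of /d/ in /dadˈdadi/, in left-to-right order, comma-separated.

Occurrence 1 (position 1): no conditioning environment matches → elsewhere allophone [d].
Occurrence 2 (position 3): no conditioning environment matches → elsewhere allophone [d].
Occurrence 3 (position 4): immediately before a stressed vowel → [d̚].
Occurrence 4 (position 6): between a vowel and a following unstressed vowel → [ɾ].

[d], [d], [d̚], [ɾ]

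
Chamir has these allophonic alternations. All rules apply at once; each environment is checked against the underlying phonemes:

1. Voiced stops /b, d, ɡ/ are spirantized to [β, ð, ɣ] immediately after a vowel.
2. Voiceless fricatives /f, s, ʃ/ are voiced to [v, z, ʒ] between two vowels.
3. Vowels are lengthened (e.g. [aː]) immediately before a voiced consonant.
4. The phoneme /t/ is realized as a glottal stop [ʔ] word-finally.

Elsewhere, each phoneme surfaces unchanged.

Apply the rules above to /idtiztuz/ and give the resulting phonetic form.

/i/ (word-initial) occurs before a voiced consonant → [iː] by rule 3.
Rule 1 applies to /d/ (between /i/ and /t/: immediately after a vowel) → [ð].
/t/ (between /d/ and /i/) is in the target of rule 4 but the environment (word-finally) is not met → [t].
Rule 3 applies to /i/ (between /t/ and /z/: before a voiced consonant) → [iː].
/t/ (between /z/ and /u/) is in the target of rule 4 but the environment (word-finally) is not met → [t].
Rule 3 applies to /u/ (between /t/ and /z/: before a voiced consonant) → [uː].

[iːðtiːztuːz]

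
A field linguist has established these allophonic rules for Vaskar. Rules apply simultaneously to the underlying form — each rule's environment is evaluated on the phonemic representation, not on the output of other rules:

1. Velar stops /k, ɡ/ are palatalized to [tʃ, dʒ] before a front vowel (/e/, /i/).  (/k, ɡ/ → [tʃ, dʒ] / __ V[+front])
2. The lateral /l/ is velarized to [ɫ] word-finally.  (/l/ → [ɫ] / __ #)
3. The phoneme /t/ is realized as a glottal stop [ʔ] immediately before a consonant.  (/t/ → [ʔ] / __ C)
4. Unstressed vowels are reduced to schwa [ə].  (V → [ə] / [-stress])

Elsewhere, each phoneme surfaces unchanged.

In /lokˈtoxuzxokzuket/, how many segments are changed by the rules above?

6

Segments that undergo a rule: /o/ → [ə] (rule 4); /u/ → [ə] (rule 4); /o/ → [ə] (rule 4); /u/ → [ə] (rule 4); /k/ → [tʃ] (rule 1); /e/ → [ə] (rule 4).
All other segments surface unchanged.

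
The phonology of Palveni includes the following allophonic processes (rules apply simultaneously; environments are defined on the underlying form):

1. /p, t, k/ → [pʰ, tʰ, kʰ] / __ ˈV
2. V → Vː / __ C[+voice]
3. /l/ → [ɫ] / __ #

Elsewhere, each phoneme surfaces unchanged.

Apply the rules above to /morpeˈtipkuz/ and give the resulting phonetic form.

/o/ (between /m/ and /r/): before a voiced consonant, so rule 2 applies → [oː].
/p/ — between /r/ and /e/; rule 1 does not apply here → [p].
/e/ (between /p/ and /t/) is in the target of rule 2 but the environment (before a voiced consonant) is not met → [e].
/t/ — between /e/ and /i/, immediately before a stressed vowel — surfaces as [tʰ] (rule 1).
/i/ — between /t/ and /p/; rule 2 does not apply here → [i].
/p/ (between /i/ and /k/) is in the target of rule 1 but the environment (immediately before a stressed vowel) is not met → [p].
/k/ (between /p/ and /u/) is in the target of rule 1 but the environment (immediately before a stressed vowel) is not met → [k].
Rule 2 applies to /u/ (between /k/ and /z/: before a voiced consonant) → [uː].

[moːrpeˈtʰipkuːz]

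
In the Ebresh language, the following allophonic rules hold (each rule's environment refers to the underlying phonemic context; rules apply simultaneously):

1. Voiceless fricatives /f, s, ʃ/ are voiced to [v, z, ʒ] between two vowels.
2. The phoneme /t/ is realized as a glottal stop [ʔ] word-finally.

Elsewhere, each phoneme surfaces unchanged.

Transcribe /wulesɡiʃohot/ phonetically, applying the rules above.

/s/ (between /e/ and /ɡ/): rule 1 targets it, but not between two vowels → unchanged [s].
/ʃ/ meets the environment for rule 1 (between two vowels) → [ʒ].
/t/ — word-final, word-finally — surfaces as [ʔ] (rule 2).

[wulesɡiʒohoʔ]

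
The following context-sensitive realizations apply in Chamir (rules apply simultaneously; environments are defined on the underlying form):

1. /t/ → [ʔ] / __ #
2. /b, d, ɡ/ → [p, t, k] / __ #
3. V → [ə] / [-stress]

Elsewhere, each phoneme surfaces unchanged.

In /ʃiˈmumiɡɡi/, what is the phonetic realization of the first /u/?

/u/ — between /m/ and /m/; rule 3 does not apply here → [u].

[u]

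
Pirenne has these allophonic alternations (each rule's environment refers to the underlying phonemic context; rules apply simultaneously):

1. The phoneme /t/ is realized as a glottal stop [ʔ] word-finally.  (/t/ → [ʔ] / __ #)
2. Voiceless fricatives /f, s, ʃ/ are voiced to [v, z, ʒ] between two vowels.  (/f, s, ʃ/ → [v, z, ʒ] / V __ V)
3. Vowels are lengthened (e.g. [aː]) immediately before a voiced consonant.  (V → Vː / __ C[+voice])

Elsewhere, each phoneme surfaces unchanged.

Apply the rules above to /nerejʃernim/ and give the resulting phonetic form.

/n/ (word-initial) is unaffected → [n].
/e/ (between /n/ and /r/) occurs before a voiced consonant → [eː] by rule 3.
/r/ stays [r].
Rule 3 applies to /e/ (between /r/ and /j/: before a voiced consonant) → [eː].
/j/ — not in any rule's target class → [j].
/ʃ/ (between /j/ and /e/) is in the target of rule 2 but the environment (between two vowels) is not met → [ʃ].
/e/ meets the environment for rule 3 (before a voiced consonant) → [eː].
/r/ — not in any rule's target class → [r].
/n/ (between /r/ and /i/): no rule targets it → [n].
/i/ meets the environment for rule 3 (before a voiced consonant) → [iː].
/m/ stays [m].

[neːreːjʃeːrniːm]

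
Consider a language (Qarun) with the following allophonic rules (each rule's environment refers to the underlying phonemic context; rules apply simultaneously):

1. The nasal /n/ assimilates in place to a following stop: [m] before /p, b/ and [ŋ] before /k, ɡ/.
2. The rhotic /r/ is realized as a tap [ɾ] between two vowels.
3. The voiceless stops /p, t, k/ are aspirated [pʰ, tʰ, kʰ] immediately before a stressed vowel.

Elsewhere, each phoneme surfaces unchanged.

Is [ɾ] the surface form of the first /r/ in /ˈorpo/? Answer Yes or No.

/r/ (between /o/ and /p/) fails the environment for rule 2, so it stays [r].
The actual realization is [r], not [ɾ].

No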